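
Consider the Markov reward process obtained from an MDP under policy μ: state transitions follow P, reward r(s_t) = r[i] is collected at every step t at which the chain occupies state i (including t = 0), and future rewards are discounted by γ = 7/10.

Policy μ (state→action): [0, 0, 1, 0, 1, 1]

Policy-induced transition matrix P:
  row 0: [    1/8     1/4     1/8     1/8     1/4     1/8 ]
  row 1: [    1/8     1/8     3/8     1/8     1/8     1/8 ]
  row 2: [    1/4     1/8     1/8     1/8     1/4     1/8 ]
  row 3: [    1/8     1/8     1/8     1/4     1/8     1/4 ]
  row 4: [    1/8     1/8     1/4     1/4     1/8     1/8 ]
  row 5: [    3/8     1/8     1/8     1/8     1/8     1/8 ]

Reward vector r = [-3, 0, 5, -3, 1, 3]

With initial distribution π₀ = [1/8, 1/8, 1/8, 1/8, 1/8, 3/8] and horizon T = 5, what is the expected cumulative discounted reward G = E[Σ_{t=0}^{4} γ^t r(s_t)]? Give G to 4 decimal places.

G = 1.8194

t=0: π = [0.1250, 0.1250, 0.1250, 0.1250, 0.1250, 0.3750], E[r] = 1.1250, γ^t·E[r] = 1.125000, running G = 1.125000
t=1: π = [0.2344, 0.1406, 0.1719, 0.1563, 0.1563, 0.1406], E[r] = 0.2656, γ^t·E[r] = 0.185938, running G = 1.310938
t=2: π = [0.1816, 0.1543, 0.1797, 0.1641, 0.1758, 0.1445], E[r] = 0.4707, γ^t·E[r] = 0.230645, running G = 1.541582
t=3: π = [0.1836, 0.1477, 0.1855, 0.1675, 0.1702, 0.1455], E[r] = 0.4812, γ^t·E[r] = 0.165052, running G = 1.706634
t=4: π = [0.1846, 0.1479, 0.1832, 0.1672, 0.1711, 0.1459], E[r] = 0.4696, γ^t·E[r] = 0.112752, running G = 1.819386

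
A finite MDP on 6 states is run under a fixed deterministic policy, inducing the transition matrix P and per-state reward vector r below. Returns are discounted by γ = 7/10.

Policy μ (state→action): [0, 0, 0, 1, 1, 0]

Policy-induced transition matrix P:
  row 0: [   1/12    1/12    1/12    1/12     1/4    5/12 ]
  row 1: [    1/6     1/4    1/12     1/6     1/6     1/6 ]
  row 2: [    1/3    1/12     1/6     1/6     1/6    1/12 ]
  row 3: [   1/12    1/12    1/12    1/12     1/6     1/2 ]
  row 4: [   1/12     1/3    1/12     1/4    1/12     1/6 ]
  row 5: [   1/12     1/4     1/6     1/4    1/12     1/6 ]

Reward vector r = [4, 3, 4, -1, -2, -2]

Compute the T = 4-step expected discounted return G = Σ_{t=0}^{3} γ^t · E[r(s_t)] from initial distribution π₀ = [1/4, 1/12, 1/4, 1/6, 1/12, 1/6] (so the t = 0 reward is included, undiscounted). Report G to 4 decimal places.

t=0: π = [0.2500, 0.0833, 0.2500, 0.1667, 0.0833, 0.1667], E[r] = 1.5833, γ^t·E[r] = 1.583333, running G = 1.583333
t=1: π = [0.1528, 0.1458, 0.1181, 0.1528, 0.1667, 0.2639], E[r] = 0.5069, γ^t·E[r] = 0.354861, running G = 1.938194
t=2: π = [0.1250, 0.1933, 0.1152, 0.1771, 0.1435, 0.2459], E[r] = 0.5845, γ^t·E[r] = 0.286400, running G = 2.224595
t=3: π = [0.1282, 0.1924, 0.1134, 0.1739, 0.1446, 0.2473], E[r] = 0.5860, γ^t·E[r] = 0.200993, running G = 2.425588

G = 2.4256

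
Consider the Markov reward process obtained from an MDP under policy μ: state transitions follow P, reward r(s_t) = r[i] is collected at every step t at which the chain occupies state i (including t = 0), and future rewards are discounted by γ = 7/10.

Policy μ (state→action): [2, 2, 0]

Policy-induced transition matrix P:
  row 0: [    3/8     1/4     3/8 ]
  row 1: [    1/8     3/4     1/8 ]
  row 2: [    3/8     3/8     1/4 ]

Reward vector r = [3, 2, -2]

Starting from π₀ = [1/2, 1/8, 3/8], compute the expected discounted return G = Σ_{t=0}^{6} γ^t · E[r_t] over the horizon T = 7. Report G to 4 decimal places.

t=0: π = [0.5000, 0.1250, 0.3750], E[r] = 1.0000, γ^t·E[r] = 1.000000, running G = 1.000000
t=1: π = [0.3438, 0.3594, 0.2969], E[r] = 1.1563, γ^t·E[r] = 0.809375, running G = 1.809375
t=2: π = [0.2852, 0.4668, 0.2480], E[r] = 1.2930, γ^t·E[r] = 0.633555, running G = 2.442930
t=3: π = [0.2583, 0.5144, 0.2273], E[r] = 1.3491, γ^t·E[r] = 0.462749, running G = 2.905678
t=4: π = [0.2464, 0.5356, 0.2180], E[r] = 1.3745, γ^t·E[r] = 0.330006, running G = 3.235684
t=5: π = [0.2411, 0.5451, 0.2138], E[r] = 1.3857, γ^t·E[r] = 0.232895, running G = 3.468579
t=6: π = [0.2387, 0.5493, 0.2120], E[r] = 1.3907, γ^t·E[r] = 0.163616, running G = 3.632195

G = 3.6322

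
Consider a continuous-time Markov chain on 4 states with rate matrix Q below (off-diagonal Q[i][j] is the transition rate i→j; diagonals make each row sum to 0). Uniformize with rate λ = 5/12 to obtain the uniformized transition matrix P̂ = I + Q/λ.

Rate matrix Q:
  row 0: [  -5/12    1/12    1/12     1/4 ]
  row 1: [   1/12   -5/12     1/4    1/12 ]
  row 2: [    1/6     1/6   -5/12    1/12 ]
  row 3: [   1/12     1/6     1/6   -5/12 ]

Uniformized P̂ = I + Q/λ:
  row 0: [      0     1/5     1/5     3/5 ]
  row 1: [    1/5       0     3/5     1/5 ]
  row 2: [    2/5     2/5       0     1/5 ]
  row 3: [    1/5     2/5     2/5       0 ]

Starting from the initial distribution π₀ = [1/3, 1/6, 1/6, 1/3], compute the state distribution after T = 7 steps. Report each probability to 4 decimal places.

t=0: π = [0.3333, 0.1667, 0.1667, 0.3333]
t=1: π = [0.1667, 0.2667, 0.3000, 0.2667]
t=2: π = [0.2267, 0.2600, 0.3000, 0.2133]
t=3: π = [0.2147, 0.2507, 0.2867, 0.2480]
t=4: π = [0.2144, 0.2568, 0.2925, 0.2363]
t=5: π = [0.2156, 0.2544, 0.2915, 0.2385]
t=6: π = [0.2152, 0.2551, 0.2912, 0.2385]
t=7: π = [0.2152, 0.2549, 0.2915, 0.2384]

π = [0.2152, 0.2549, 0.2915, 0.2384]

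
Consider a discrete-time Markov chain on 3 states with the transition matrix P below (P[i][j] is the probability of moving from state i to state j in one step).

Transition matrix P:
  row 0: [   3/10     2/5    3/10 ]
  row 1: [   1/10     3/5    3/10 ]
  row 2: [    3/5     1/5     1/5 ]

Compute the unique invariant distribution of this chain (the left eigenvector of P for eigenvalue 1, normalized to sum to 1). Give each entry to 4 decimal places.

π = [0.2955, 0.4318, 0.2727]

Balance equations π_j = Σ_i π_i·P[i][j]:
  π_0 = 3/10·π_0 + 1/10·π_1 + 3/5·π_2
  π_1 = 2/5·π_0 + 3/5·π_1 + 1/5·π_2
  normalize: π_0 + π_1 + π_2 = 1
Solving the linear system gives exactly π = [13/44, 19/44, 3/11].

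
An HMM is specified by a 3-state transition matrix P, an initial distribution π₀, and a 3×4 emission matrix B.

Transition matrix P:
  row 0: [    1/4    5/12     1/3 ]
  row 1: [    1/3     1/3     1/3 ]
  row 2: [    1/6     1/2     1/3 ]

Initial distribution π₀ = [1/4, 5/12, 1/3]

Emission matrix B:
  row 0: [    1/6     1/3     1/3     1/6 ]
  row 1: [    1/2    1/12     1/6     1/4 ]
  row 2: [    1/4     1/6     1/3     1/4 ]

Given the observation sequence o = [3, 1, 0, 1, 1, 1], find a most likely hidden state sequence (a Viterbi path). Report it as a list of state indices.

t=0: δ = [4.167e-02, 1.042e-01, 8.333e-02]  (obs o_0=3)
t=1: δ = [1.157e-02, 3.472e-03, 5.787e-03]  ψ = [1, 2, 1]  (obs o_1=1)
t=2: δ = [4.823e-04, 2.411e-03, 9.645e-04]  ψ = [0, 0, 0]  (obs o_2=0)
t=3: δ = [2.679e-04, 6.698e-05, 1.340e-04]  ψ = [1, 1, 1]  (obs o_3=1)
t=4: δ = [2.233e-05, 9.303e-06, 1.488e-05]  ψ = [0, 0, 0]  (obs o_4=1)
t=5: δ = [1.861e-06, 7.752e-07, 1.240e-06]  ψ = [0, 0, 0]  (obs o_5=1)
backtrack: best end state = 0; path = [1, 0, 1, 0, 0, 0]

path = [1, 0, 1, 0, 0, 0]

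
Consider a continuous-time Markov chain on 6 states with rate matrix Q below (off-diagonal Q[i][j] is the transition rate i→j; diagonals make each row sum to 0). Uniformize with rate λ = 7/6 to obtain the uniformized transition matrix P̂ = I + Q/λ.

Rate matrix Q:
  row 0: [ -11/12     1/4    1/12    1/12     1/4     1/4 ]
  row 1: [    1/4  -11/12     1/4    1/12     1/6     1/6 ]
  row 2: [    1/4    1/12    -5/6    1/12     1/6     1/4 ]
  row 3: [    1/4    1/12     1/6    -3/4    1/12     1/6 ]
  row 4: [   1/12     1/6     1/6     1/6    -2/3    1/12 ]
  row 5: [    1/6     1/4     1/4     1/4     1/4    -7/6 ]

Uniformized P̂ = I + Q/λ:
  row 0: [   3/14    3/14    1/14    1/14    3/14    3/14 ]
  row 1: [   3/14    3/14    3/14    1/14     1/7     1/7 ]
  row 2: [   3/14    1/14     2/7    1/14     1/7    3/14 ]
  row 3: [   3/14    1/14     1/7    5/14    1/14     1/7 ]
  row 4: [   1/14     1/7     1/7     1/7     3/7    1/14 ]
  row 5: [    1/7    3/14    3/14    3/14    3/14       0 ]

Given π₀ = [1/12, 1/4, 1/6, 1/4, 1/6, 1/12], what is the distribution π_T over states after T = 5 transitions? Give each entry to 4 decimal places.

t=0: π = [0.0833, 0.2500, 0.1667, 0.2500, 0.1667, 0.0833]
t=1: π = [0.1845, 0.1429, 0.1845, 0.1667, 0.1845, 0.1369]
t=2: π = [0.1781, 0.1509, 0.1760, 0.1518, 0.2066, 0.1365]
t=3: π = [0.1750, 0.1527, 0.1758, 0.1491, 0.2135, 0.1339]
t=4: π = [0.1742, 0.1526, 0.1759, 0.1484, 0.2153, 0.1335]
t=5: π = [0.1740, 0.1526, 0.1760, 0.1483, 0.2157, 0.1334]

π = [0.1740, 0.1526, 0.1760, 0.1483, 0.2157, 0.1334]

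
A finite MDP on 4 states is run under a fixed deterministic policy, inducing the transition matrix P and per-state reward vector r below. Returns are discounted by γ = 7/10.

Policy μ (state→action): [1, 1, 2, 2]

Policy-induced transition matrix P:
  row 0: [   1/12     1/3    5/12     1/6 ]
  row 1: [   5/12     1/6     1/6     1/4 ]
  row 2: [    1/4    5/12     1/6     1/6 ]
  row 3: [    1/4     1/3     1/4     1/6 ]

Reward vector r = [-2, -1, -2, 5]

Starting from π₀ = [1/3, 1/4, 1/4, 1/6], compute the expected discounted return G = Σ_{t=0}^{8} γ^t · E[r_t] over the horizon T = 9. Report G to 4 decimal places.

G = -1.3726

t=0: π = [0.3333, 0.2500, 0.2500, 0.1667], E[r] = -0.5833, γ^t·E[r] = -0.583333, running G = -0.583333
t=1: π = [0.2361, 0.3125, 0.2639, 0.1875], E[r] = -0.3750, γ^t·E[r] = -0.262500, running G = -0.845833
t=2: π = [0.2627, 0.3032, 0.2413, 0.1927], E[r] = -0.3478, γ^t·E[r] = -0.170422, running G = -1.016256
t=3: π = [0.2568, 0.3029, 0.2484, 0.1919], E[r] = -0.3535, γ^t·E[r] = -0.121264, running G = -1.137520
t=4: π = [0.2577, 0.3036, 0.2468, 0.1919], E[r] = -0.3531, γ^t·E[r] = -0.084777, running G = -1.222297
t=5: π = [0.2576, 0.3033, 0.2471, 0.1920], E[r] = -0.3529, γ^t·E[r] = -0.059320, running G = -1.281617
t=6: π = [0.2576, 0.3034, 0.2471, 0.1919], E[r] = -0.3530, γ^t·E[r] = -0.041534, running G = -1.323151
t=7: π = [0.2576, 0.3034, 0.2471, 0.1919], E[r] = -0.3530, γ^t·E[r] = -0.029072, running G = -1.352222
t=8: π = [0.2576, 0.3034, 0.2471, 0.1919], E[r] = -0.3530, γ^t·E[r] = -0.020350, running G = -1.372573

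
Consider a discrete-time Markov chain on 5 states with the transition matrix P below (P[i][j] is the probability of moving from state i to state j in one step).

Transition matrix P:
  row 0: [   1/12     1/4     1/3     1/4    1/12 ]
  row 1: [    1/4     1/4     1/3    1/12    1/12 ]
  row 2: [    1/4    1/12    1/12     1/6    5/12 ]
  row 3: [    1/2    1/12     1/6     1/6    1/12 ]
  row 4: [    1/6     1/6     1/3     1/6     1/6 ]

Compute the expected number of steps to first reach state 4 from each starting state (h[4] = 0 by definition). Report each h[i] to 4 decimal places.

h = [6.0969, 6.0539, 4.4596, 6.3555, 0.0000]

First-step conditioning: h[4] = 0; for i ≠ 4, h[i] = 1 + Σ_k P[i][k]·h[k].
  h[0] = 1 + 1/12·h[0] + 1/4·h[1] + 1/3·h[2] + 1/4·h[3]
  h[1] = 1 + 1/4·h[0] + 1/4·h[1] + 1/3·h[2] + 1/12·h[3]
  h[2] = 1 + 1/4·h[0] + 1/12·h[1] + 1/12·h[2] + 1/6·h[3]
  h[3] = 1 + 1/2·h[0] + 1/12·h[1] + 1/6·h[2] + 1/6·h[3]
Solving the 4×4 linear system over states ≠ 4 gives exactly h = [3396/557, 3372/557, 2484/557, 3540/557, 0] (h[4] = 0 is the target).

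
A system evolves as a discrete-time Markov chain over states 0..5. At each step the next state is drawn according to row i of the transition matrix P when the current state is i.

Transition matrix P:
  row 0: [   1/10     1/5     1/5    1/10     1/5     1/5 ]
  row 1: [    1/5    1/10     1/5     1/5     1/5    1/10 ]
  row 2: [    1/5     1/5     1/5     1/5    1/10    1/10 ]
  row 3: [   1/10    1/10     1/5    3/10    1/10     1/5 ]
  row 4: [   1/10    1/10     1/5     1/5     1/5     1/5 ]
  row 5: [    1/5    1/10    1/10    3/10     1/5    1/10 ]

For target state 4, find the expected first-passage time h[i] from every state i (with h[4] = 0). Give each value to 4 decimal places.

First-step conditioning: h[4] = 0; for i ≠ 4, h[i] = 1 + Σ_k P[i][k]·h[k].
  h[0] = 1 + 1/10·h[0] + 1/5·h[1] + 1/5·h[2] + 1/10·h[3] + 1/5·h[5]
  h[1] = 1 + 1/5·h[0] + 1/10·h[1] + 1/5·h[2] + 1/5·h[3] + 1/10·h[5]
  h[2] = 1 + 1/5·h[0] + 1/5·h[1] + 1/5·h[2] + 1/5·h[3] + 1/10·h[5]
  h[3] = 1 + 1/10·h[0] + 1/10·h[1] + 1/5·h[2] + 3/10·h[3] + 1/5·h[5]
  h[5] = 1 + 1/5·h[0] + 1/10·h[1] + 1/10·h[2] + 3/10·h[3] + 1/10·h[5]
Solving the 5×5 linear system over states ≠ 4 gives exactly h = [24005/3866, 12125/1933, 26675/3866, 26975/3866, 0, 12140/1933] (h[4] = 0 is the target).

h = [6.2093, 6.2726, 6.8999, 6.9775, 0.0000, 6.2804]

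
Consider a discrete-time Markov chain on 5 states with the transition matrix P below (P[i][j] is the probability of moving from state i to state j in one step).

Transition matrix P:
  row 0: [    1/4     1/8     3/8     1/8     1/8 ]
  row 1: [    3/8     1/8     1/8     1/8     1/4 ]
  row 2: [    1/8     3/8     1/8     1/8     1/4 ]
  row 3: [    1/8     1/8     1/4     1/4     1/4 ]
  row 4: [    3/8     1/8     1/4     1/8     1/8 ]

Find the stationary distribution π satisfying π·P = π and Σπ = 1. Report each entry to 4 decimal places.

π = [0.2505, 0.1824, 0.2298, 0.1429, 0.1944]

Balance equations π_j = Σ_i π_i·P[i][j]:
  π_0 = 1/4·π_0 + 3/8·π_1 + 1/8·π_2 + 1/8·π_3 + 3/8·π_4
  π_1 = 1/8·π_0 + 1/8·π_1 + 3/8·π_2 + 1/8·π_3 + 1/8·π_4
  π_2 = 3/8·π_0 + 1/8·π_1 + 1/8·π_2 + 1/4·π_3 + 1/4·π_4
  π_3 = 1/8·π_0 + 1/8·π_1 + 1/8·π_2 + 1/4·π_3 + 1/8·π_4
  normalize: π_0 + π_1 + π_2 + π_3 + π_4 = 1
Solving the linear system gives exactly π = [598/2387, 871/4774, 1097/4774, 1/7, 464/2387].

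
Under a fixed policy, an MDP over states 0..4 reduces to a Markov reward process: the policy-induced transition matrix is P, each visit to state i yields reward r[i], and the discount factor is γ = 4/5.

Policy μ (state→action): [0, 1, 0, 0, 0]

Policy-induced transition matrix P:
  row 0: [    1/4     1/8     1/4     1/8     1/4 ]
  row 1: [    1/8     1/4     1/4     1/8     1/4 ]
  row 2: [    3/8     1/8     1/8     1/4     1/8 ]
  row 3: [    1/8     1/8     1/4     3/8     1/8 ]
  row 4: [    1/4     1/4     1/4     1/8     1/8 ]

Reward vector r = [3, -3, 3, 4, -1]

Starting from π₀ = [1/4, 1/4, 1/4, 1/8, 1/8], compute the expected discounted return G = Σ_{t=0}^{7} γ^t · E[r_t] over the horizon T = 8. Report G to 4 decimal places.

t=0: π = [0.2500, 0.2500, 0.2500, 0.1250, 0.1250], E[r] = 1.1250, γ^t·E[r] = 1.125000, running G = 1.125000
t=1: π = [0.2344, 0.1719, 0.2188, 0.1875, 0.1875], E[r] = 1.4063, γ^t·E[r] = 1.125000, running G = 2.250000
t=2: π = [0.2324, 0.1699, 0.2227, 0.1992, 0.1758], E[r] = 1.4766, γ^t·E[r] = 0.945000, running G = 3.195000
t=3: π = [0.2317, 0.1682, 0.2222, 0.2026, 0.1753], E[r] = 1.4922, γ^t·E[r] = 0.764000, running G = 3.959000
t=4: π = [0.2314, 0.1679, 0.2222, 0.2034, 0.1750], E[r] = 1.4958, γ^t·E[r] = 0.612700, running G = 4.571700
t=5: π = [0.2314, 0.1679, 0.2222, 0.2036, 0.1749], E[r] = 1.4968, γ^t·E[r] = 0.490460, running G = 5.062160
t=6: π = [0.2313, 0.1678, 0.2222, 0.2037, 0.1749], E[r] = 1.4970, γ^t·E[r] = 0.392426, running G = 5.454586
t=7: π = [0.2313, 0.1678, 0.2222, 0.2037, 0.1749], E[r] = 1.4970, γ^t·E[r] = 0.313953, running G = 5.768539

G = 5.7685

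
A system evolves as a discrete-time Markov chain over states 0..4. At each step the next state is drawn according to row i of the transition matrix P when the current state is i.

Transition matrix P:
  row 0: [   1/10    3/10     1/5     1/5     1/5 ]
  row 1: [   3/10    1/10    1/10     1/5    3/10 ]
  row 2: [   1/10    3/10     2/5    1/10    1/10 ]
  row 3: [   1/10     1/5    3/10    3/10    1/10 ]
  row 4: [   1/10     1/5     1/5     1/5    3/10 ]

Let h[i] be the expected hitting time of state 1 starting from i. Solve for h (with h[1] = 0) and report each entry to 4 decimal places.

h = [3.7911, 0.0000, 3.6930, 4.1546, 4.2123]

First-step conditioning: h[1] = 0; for i ≠ 1, h[i] = 1 + Σ_k P[i][k]·h[k].
  h[0] = 1 + 1/10·h[0] + 1/5·h[2] + 1/5·h[3] + 1/5·h[4]
  h[2] = 1 + 1/10·h[0] + 2/5·h[2] + 1/10·h[3] + 1/10·h[4]
  h[3] = 1 + 1/10·h[0] + 3/10·h[2] + 3/10·h[3] + 1/10·h[4]
  h[4] = 1 + 1/10·h[0] + 1/5·h[2] + 1/5·h[3] + 3/10·h[4]
Solving the 4×4 linear system over states ≠ 1 gives exactly h = [6570/1733, 0, 6400/1733, 7200/1733, 7300/1733] (h[1] = 0 is the target).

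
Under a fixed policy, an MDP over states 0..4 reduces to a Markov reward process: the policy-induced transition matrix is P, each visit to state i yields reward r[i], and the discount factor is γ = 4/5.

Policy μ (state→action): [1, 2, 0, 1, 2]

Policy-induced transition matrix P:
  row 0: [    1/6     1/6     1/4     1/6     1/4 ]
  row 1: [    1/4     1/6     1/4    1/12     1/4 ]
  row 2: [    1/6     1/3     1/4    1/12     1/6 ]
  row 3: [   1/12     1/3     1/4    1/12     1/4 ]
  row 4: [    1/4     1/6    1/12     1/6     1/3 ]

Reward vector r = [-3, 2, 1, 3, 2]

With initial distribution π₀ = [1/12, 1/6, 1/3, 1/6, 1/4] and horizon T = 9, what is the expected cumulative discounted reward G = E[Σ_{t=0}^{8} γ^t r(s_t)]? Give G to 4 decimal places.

t=0: π = [0.0833, 0.1667, 0.3333, 0.1667, 0.2500], E[r] = 1.4167, γ^t·E[r] = 1.416667, running G = 1.416667
t=1: π = [0.1875, 0.2500, 0.2083, 0.1111, 0.2431], E[r] = 0.9653, γ^t·E[r] = 0.772222, running G = 2.188889
t=2: π = [0.1985, 0.2199, 0.2095, 0.1192, 0.2529], E[r] = 0.9172, γ^t·E[r] = 0.587037, running G = 2.775926
t=3: π = [0.1961, 0.2215, 0.2079, 0.1209, 0.2536], E[r] = 0.9324, γ^t·E[r] = 0.477407, running G = 3.253333
t=4: π = [0.1962, 0.2215, 0.2077, 0.1208, 0.2538], E[r] = 0.9322, γ^t·E[r] = 0.381829, running G = 3.635162
t=5: π = [0.1962, 0.2214, 0.2077, 0.1208, 0.2538], E[r] = 0.9321, γ^t·E[r] = 0.305433, running G = 3.940595
t=6: π = [0.1962, 0.2214, 0.2077, 0.1208, 0.2538], E[r] = 0.9321, γ^t·E[r] = 0.244352, running G = 4.184947
t=7: π = [0.1962, 0.2214, 0.2077, 0.1208, 0.2538], E[r] = 0.9321, γ^t·E[r] = 0.195482, running G = 4.380430
t=8: π = [0.1962, 0.2214, 0.2077, 0.1208, 0.2538], E[r] = 0.9321, γ^t·E[r] = 0.156386, running G = 4.536815

G = 4.5368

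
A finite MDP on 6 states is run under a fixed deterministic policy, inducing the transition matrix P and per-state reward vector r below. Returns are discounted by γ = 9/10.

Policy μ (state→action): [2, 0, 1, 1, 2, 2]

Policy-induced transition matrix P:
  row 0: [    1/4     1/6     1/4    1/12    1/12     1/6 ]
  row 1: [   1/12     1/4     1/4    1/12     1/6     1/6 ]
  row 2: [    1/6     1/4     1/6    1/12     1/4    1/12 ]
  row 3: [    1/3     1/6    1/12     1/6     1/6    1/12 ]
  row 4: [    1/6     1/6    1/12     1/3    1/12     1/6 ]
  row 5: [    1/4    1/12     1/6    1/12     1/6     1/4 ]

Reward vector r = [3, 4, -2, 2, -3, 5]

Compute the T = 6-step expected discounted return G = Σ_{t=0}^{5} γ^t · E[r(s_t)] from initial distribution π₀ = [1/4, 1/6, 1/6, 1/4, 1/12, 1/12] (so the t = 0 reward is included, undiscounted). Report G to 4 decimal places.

G = 7.5283

t=0: π = [0.2500, 0.1667, 0.1667, 0.2500, 0.0833, 0.0833], E[r] = 1.7500, γ^t·E[r] = 1.750000, running G = 1.750000
t=1: π = [0.2222, 0.1875, 0.1736, 0.1250, 0.1528, 0.1389], E[r] = 1.5556, γ^t·E[r] = 1.400000, running G = 3.150000
t=2: π = [0.2020, 0.1852, 0.1777, 0.1319, 0.1499, 0.1534], E[r] = 1.5723, γ^t·E[r] = 1.273594, running G = 4.423594
t=3: π = [0.2028, 0.1841, 0.1754, 0.1318, 0.1522, 0.1536], E[r] = 1.5695, γ^t·E[r] = 1.144160, running G = 5.567754
t=4: π = [0.2030, 0.1838, 0.1753, 0.1324, 0.1517, 0.1539], E[r] = 1.5727, γ^t·E[r] = 1.031864, running G = 6.599618
t=5: π = [0.2031, 0.1838, 0.1752, 0.1323, 0.1517, 0.1539], E[r] = 1.5728, γ^t·E[r] = 0.928700, running G = 7.528318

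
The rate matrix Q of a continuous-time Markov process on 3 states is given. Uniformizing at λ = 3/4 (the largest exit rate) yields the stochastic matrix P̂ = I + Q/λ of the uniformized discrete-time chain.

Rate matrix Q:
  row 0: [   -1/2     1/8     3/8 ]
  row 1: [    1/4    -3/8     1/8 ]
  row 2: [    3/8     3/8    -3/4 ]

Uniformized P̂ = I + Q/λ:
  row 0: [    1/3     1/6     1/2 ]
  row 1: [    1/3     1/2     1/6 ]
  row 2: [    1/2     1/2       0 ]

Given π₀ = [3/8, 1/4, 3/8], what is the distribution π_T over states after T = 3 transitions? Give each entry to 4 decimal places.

t=0: π = [0.3750, 0.2500, 0.3750]
t=1: π = [0.3958, 0.3750, 0.2292]
t=2: π = [0.3715, 0.3681, 0.2604]
t=3: π = [0.3767, 0.3762, 0.2471]

π = [0.3767, 0.3762, 0.2471]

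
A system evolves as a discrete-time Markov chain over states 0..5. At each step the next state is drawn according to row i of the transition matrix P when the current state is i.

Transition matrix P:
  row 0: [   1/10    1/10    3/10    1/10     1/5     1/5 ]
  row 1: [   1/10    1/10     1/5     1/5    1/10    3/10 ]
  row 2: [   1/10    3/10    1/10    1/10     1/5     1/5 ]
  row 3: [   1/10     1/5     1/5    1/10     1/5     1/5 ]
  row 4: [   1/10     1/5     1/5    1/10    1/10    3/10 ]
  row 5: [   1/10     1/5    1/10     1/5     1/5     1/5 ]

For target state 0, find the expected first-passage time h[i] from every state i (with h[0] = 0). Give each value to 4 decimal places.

First-step conditioning: h[0] = 0; for i ≠ 0, h[i] = 1 + Σ_k P[i][k]·h[k].
  h[1] = 1 + 1/10·h[1] + 1/5·h[2] + 1/5·h[3] + 1/10·h[4] + 3/10·h[5]
  h[2] = 1 + 3/10·h[1] + 1/10·h[2] + 1/10·h[3] + 1/5·h[4] + 1/5·h[5]
  h[3] = 1 + 1/5·h[1] + 1/5·h[2] + 1/10·h[3] + 1/5·h[4] + 1/5·h[5]
  h[4] = 1 + 1/5·h[1] + 1/5·h[2] + 1/10·h[3] + 1/10·h[4] + 3/10·h[5]
  h[5] = 1 + 1/5·h[1] + 1/10·h[2] + 1/5·h[3] + 1/5·h[4] + 1/5·h[5]
Solving the 5×5 linear system over states ≠ 0 gives exactly h = [0, 10, 10, 10, 10, 10] (h[0] = 0 is the target).

h = [0.0000, 10.0000, 10.0000, 10.0000, 10.0000, 10.0000]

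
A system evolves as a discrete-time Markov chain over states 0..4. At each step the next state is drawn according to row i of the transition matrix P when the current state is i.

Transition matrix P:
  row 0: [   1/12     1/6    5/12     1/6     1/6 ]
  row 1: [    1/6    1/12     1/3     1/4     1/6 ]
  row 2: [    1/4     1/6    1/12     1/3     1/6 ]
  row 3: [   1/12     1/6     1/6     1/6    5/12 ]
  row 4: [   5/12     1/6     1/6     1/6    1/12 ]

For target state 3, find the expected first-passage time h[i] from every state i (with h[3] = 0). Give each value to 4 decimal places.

First-step conditioning: h[3] = 0; for i ≠ 3, h[i] = 1 + Σ_k P[i][k]·h[k].
  h[0] = 1 + 1/12·h[0] + 1/6·h[1] + 5/12·h[2] + 1/6·h[4]
  h[1] = 1 + 1/6·h[0] + 1/12·h[1] + 1/3·h[2] + 1/6·h[4]
  h[2] = 1 + 1/4·h[0] + 1/6·h[1] + 1/12·h[2] + 1/6·h[4]
  h[4] = 1 + 5/12·h[0] + 1/6·h[1] + 1/6·h[2] + 1/12·h[4]
Solving the 4×4 linear system over states ≠ 3 gives exactly h = [1248/281, 1164/281, 1092/281, 0, 1284/281] (h[3] = 0 is the target).

h = [4.4413, 4.1423, 3.8861, 0.0000, 4.5694]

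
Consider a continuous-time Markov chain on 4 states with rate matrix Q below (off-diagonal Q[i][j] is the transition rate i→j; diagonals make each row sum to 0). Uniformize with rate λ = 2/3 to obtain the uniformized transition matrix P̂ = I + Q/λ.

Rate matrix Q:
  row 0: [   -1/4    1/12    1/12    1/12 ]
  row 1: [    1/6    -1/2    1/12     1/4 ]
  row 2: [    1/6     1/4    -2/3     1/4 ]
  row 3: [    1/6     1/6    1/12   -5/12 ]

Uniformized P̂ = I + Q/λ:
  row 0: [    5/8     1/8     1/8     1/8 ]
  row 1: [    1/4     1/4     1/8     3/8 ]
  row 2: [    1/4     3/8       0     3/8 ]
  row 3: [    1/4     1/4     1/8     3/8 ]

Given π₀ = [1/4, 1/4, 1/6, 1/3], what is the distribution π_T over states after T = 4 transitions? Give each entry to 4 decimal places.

π = [0.3970, 0.2149, 0.1111, 0.2770]

t=0: π = [0.2500, 0.2500, 0.1667, 0.3333]
t=1: π = [0.3438, 0.2396, 0.1042, 0.3125]
t=2: π = [0.3789, 0.2201, 0.1120, 0.2891]
t=3: π = [0.3921, 0.2166, 0.1110, 0.2803]
t=4: π = [0.3970, 0.2149, 0.1111, 0.2770]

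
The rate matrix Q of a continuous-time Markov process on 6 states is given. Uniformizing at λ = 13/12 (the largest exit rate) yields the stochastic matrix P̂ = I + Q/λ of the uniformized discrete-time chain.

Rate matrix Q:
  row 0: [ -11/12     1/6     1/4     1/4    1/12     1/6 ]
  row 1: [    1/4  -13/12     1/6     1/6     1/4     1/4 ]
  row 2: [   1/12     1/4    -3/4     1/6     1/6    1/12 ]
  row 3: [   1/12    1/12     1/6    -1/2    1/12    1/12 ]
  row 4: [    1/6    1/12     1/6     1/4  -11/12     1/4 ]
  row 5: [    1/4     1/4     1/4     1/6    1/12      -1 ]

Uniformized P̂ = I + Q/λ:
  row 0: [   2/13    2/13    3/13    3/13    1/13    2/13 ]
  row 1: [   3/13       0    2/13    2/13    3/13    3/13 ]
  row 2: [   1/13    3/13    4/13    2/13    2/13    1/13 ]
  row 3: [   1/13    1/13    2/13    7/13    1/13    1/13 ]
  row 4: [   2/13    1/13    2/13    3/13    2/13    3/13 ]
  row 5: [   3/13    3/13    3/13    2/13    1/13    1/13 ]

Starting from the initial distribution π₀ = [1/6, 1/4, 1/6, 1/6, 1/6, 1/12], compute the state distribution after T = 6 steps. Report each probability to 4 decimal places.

π = [0.1359, 0.1285, 0.2057, 0.2820, 0.1219, 0.1259]

t=0: π = [0.1667, 0.2500, 0.1667, 0.1667, 0.1667, 0.0833]
t=1: π = [0.1538, 0.1090, 0.1987, 0.2436, 0.1410, 0.1538]
t=2: π = [0.1400, 0.1346, 0.2081, 0.2702, 0.1198, 0.1272]
t=3: π = [0.1372, 0.1289, 0.2064, 0.2778, 0.1229, 0.1268]
t=4: π = [0.1363, 0.1288, 0.2059, 0.2807, 0.1221, 0.1262]
t=5: π = [0.1360, 0.1286, 0.2057, 0.2817, 0.1220, 0.1260]
t=6: π = [0.1359, 0.1285, 0.2057, 0.2820, 0.1219, 0.1259]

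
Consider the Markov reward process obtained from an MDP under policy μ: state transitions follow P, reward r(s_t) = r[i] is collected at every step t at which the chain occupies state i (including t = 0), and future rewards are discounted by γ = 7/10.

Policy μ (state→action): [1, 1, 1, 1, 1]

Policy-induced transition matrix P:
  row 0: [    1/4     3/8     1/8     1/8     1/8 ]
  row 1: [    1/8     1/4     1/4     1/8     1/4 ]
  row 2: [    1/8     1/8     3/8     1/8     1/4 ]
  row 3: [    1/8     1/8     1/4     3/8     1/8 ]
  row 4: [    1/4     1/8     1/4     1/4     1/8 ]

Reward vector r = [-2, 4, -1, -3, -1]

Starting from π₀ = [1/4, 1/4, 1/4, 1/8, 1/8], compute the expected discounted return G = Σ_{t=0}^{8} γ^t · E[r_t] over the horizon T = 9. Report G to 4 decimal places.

G = -1.4378

t=0: π = [0.2500, 0.2500, 0.2500, 0.1250, 0.1250], E[r] = -0.2500, γ^t·E[r] = -0.250000, running G = -0.250000
t=1: π = [0.1719, 0.2188, 0.2500, 0.1719, 0.1875], E[r] = -0.4219, γ^t·E[r] = -0.295313, running G = -0.545313
t=2: π = [0.1699, 0.1953, 0.2598, 0.1914, 0.1836], E[r] = -0.5762, γ^t·E[r] = -0.282324, running G = -0.827637
t=3: π = [0.1692, 0.1919, 0.2612, 0.1958, 0.1819], E[r] = -0.6013, γ^t·E[r] = -0.206252, running G = -1.033889
t=4: π = [0.1689, 0.1913, 0.2615, 0.1967, 0.1816], E[r] = -0.6058, γ^t·E[r] = -0.145461, running G = -1.179350
t=5: π = [0.1688, 0.1911, 0.2616, 0.1969, 0.1816], E[r] = -0.6069, γ^t·E[r] = -0.102003, running G = -1.281353
t=6: π = [0.1688, 0.1911, 0.2616, 0.1969, 0.1816], E[r] = -0.6072, γ^t·E[r] = -0.071432, running G = -1.352785
t=7: π = [0.1688, 0.1911, 0.2616, 0.1969, 0.1816], E[r] = -0.6072, γ^t·E[r] = -0.050007, running G = -1.402793
t=8: π = [0.1688, 0.1911, 0.2616, 0.1969, 0.1816], E[r] = -0.6072, γ^t·E[r] = -0.035006, running G = -1.437798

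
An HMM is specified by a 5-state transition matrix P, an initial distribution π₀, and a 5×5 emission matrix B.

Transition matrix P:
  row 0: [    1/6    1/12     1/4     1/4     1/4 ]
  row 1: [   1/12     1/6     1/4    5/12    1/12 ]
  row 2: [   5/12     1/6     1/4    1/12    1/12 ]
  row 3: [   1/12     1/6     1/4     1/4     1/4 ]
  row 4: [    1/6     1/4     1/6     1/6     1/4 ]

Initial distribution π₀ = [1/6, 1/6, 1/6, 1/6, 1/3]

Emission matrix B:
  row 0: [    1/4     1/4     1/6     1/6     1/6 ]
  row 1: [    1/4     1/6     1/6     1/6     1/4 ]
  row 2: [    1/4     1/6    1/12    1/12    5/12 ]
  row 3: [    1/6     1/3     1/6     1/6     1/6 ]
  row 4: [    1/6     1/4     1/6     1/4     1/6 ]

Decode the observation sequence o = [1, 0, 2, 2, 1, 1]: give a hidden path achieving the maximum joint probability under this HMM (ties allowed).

path = [4, 1, 3, 1, 3, 3]

t=0: δ = [4.167e-02, 2.778e-02, 2.778e-02, 5.556e-02, 8.333e-02]  (obs o_0=1)
t=1: δ = [3.472e-03, 5.208e-03, 3.472e-03, 2.315e-03, 3.472e-03]  ψ = [4, 4, 3, 3, 4]  (obs o_1=0)
t=2: δ = [2.411e-04, 1.447e-04, 1.085e-04, 3.617e-04, 1.447e-04]  ψ = [2, 1, 1, 1, 0]  (obs o_2=2)
t=3: δ = [7.535e-06, 1.005e-05, 7.535e-06, 1.507e-05, 1.507e-05]  ψ = [2, 3, 3, 3, 3]  (obs o_3=2)
t=4: δ = [7.849e-07, 6.279e-07, 6.279e-07, 1.395e-06, 9.419e-07]  ψ = [2, 4, 3, 1, 3]  (obs o_4=1)
t=5: δ = [6.541e-08, 3.925e-08, 5.814e-08, 1.163e-07, 8.721e-08]  ψ = [2, 4, 3, 3, 3]  (obs o_5=1)
backtrack: best end state = 3; path = [4, 1, 3, 1, 3, 3]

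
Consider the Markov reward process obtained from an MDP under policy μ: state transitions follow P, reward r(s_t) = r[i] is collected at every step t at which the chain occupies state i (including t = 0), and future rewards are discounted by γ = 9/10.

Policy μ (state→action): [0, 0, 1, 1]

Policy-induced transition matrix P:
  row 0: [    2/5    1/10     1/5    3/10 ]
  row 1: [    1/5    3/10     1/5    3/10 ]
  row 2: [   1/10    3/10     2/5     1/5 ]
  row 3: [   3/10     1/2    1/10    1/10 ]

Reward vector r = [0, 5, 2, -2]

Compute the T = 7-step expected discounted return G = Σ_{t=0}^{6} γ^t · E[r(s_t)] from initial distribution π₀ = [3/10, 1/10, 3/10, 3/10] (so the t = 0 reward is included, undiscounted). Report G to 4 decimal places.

G = 6.7081

t=0: π = [0.3000, 0.1000, 0.3000, 0.3000], E[r] = 0.5000, γ^t·E[r] = 0.500000, running G = 0.500000
t=1: π = [0.2600, 0.3000, 0.2300, 0.2100], E[r] = 1.5400, γ^t·E[r] = 1.386000, running G = 1.886000
t=2: π = [0.2500, 0.2900, 0.2250, 0.2350], E[r] = 1.4300, γ^t·E[r] = 1.158300, running G = 3.044300
t=3: π = [0.2510, 0.2970, 0.2215, 0.2305], E[r] = 1.4670, γ^t·E[r] = 1.069443, running G = 4.113743
t=4: π = [0.2511, 0.2959, 0.2213, 0.2318], E[r] = 1.4585, γ^t·E[r] = 0.956922, running G = 5.070665
t=5: π = [0.2513, 0.2961, 0.2211, 0.2315], E[r] = 1.4598, γ^t·E[r] = 0.861968, running G = 5.932633
t=6: π = [0.2513, 0.2961, 0.2211, 0.2316], E[r] = 1.4592, γ^t·E[r] = 0.775481, running G = 6.708114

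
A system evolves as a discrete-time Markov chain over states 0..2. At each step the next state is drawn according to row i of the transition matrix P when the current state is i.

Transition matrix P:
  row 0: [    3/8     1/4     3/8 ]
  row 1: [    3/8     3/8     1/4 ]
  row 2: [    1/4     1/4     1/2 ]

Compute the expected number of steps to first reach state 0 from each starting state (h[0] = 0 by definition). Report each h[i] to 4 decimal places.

h = [0.0000, 3.0000, 3.5000]

First-step conditioning: h[0] = 0; for i ≠ 0, h[i] = 1 + Σ_k P[i][k]·h[k].
  h[1] = 1 + 3/8·h[1] + 1/4·h[2]
  h[2] = 1 + 1/4·h[1] + 1/2·h[2]
Solving the 2×2 linear system over states ≠ 0 gives exactly h = [0, 3, 7/2] (h[0] = 0 is the target).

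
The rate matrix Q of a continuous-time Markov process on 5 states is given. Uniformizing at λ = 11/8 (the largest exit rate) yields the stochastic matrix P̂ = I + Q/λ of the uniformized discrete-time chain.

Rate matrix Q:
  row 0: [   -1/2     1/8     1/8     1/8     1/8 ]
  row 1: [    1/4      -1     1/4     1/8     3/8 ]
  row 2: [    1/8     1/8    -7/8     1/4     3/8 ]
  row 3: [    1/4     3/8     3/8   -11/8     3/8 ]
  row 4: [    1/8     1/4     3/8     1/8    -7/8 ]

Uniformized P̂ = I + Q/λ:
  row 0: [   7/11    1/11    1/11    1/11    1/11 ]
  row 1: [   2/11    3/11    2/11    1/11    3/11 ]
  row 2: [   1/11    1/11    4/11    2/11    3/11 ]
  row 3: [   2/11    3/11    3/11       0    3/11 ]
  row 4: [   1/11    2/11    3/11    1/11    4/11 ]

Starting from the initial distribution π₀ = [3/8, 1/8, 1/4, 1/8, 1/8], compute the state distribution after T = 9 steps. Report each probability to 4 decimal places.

π = [0.2533, 0.1616, 0.2331, 0.1027, 0.2493]

t=0: π = [0.3750, 0.1250, 0.2500, 0.1250, 0.1250]
t=1: π = [0.3182, 0.1477, 0.2159, 0.1023, 0.2159]
t=2: π = [0.2872, 0.1560, 0.2211, 0.1012, 0.2345]
t=3: π = [0.2709, 0.1590, 0.2264, 0.1018, 0.2418]
t=4: π = [0.2624, 0.1603, 0.2296, 0.1022, 0.2454]
t=5: π = [0.2579, 0.1610, 0.2313, 0.1025, 0.2473]
t=6: π = [0.2555, 0.1613, 0.2322, 0.1026, 0.2483]
t=7: π = [0.2543, 0.1615, 0.2327, 0.1027, 0.2488]
t=8: π = [0.2536, 0.1616, 0.2330, 0.1027, 0.2491]
t=9: π = [0.2533, 0.1616, 0.2331, 0.1027, 0.2493]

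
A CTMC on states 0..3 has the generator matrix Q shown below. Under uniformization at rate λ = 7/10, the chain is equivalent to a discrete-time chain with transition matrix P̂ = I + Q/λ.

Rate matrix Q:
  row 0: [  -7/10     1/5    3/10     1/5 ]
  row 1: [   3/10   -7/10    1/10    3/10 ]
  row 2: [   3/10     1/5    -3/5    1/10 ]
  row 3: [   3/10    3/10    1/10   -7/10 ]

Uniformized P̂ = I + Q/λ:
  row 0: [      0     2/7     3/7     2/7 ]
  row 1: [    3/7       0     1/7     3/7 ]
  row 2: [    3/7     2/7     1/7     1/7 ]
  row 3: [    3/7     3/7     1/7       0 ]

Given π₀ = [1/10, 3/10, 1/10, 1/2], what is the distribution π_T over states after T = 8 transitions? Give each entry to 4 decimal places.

π = [0.2998, 0.2469, 0.2287, 0.2246]

t=0: π = [0.1000, 0.3000, 0.1000, 0.5000]
t=1: π = [0.3857, 0.2714, 0.1714, 0.1714]
t=2: π = [0.2633, 0.2327, 0.2531, 0.2510]
t=3: π = [0.3157, 0.2551, 0.2181, 0.2111]
t=4: π = [0.2933, 0.2430, 0.2331, 0.2307]
t=5: π = [0.3029, 0.2492, 0.2266, 0.2212]
t=6: π = [0.2988, 0.2461, 0.2294, 0.2257]
t=7: π = [0.3005, 0.2476, 0.2282, 0.2236]
t=8: π = [0.2998, 0.2469, 0.2287, 0.2246]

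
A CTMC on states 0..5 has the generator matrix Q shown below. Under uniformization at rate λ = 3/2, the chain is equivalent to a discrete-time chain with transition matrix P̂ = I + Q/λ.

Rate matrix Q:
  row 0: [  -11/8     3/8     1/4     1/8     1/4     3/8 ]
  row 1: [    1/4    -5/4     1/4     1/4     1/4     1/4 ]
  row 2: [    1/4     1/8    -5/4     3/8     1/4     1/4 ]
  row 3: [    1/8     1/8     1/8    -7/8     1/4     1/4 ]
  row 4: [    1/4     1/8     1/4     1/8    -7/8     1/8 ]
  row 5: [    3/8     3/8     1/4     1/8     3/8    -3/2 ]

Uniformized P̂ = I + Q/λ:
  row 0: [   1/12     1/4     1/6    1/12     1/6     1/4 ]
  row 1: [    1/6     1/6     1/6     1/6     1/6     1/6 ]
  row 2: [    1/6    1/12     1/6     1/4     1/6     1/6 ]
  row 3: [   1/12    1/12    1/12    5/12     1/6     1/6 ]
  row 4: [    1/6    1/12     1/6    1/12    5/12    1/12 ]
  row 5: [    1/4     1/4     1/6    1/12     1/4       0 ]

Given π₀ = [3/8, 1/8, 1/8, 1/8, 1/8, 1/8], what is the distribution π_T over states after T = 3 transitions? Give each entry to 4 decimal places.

t=0: π = [0.3750, 0.1250, 0.1250, 0.1250, 0.1250, 0.1250]
t=1: π = [0.1354, 0.1771, 0.1563, 0.1563, 0.2083, 0.1667]
t=2: π = [0.1563, 0.1484, 0.1536, 0.1762, 0.2326, 0.1328]
t=3: π = [0.1500, 0.1439, 0.1520, 0.1800, 0.2359, 0.1382]

π = [0.1500, 0.1439, 0.1520, 0.1800, 0.2359, 0.1382]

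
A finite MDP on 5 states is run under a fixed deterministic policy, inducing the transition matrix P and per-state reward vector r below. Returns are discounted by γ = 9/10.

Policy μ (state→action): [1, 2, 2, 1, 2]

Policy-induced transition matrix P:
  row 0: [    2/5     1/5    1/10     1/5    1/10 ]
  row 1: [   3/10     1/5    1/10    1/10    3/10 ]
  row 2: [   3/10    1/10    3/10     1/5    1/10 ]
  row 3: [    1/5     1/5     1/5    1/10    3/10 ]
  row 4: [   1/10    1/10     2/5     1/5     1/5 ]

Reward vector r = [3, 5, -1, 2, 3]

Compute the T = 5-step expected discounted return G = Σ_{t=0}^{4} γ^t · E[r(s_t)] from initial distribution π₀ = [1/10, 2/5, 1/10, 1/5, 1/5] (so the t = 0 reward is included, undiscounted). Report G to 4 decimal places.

G = 10.3375

t=0: π = [0.1000, 0.4000, 0.1000, 0.2000, 0.2000], E[r] = 3.2000, γ^t·E[r] = 3.200000, running G = 3.200000
t=1: π = [0.2500, 0.1700, 0.2000, 0.1400, 0.2400], E[r] = 2.4000, γ^t·E[r] = 2.160000, running G = 5.360000
t=2: π = [0.2630, 0.1560, 0.2260, 0.1690, 0.1860], E[r] = 2.2390, γ^t·E[r] = 1.813590, running G = 7.173590
t=3: π = [0.2722, 0.1588, 0.2179, 0.1675, 0.1836], E[r] = 2.2785, γ^t·E[r] = 1.661027, running G = 8.834617
t=4: π = [0.2738, 0.1599, 0.2154, 0.1674, 0.1836], E[r] = 2.2907, γ^t·E[r] = 1.502922, running G = 10.337538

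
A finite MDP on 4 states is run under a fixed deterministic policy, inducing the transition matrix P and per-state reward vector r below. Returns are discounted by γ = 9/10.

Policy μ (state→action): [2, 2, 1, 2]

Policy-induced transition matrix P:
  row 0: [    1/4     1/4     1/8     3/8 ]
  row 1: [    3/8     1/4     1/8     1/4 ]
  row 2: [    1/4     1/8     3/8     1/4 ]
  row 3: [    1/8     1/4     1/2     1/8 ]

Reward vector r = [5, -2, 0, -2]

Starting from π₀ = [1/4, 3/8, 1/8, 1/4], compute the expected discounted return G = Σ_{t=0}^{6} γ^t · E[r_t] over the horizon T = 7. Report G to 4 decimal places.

t=0: π = [0.2500, 0.3750, 0.1250, 0.2500], E[r] = 0.0000, γ^t·E[r] = 0.000000, running G = 0.000000
t=1: π = [0.2656, 0.2344, 0.2500, 0.2500], E[r] = 0.3594, γ^t·E[r] = 0.323438, running G = 0.323438
t=2: π = [0.2480, 0.2188, 0.2813, 0.2520], E[r] = 0.2988, γ^t·E[r] = 0.242051, running G = 0.565488
t=3: π = [0.2458, 0.2148, 0.2898, 0.2495], E[r] = 0.3005, γ^t·E[r] = 0.219092, running G = 0.784580
t=4: π = [0.2457, 0.2138, 0.2910, 0.2495], E[r] = 0.3017, γ^t·E[r] = 0.197943, running G = 0.982523
t=5: π = [0.2455, 0.2136, 0.2913, 0.2495], E[r] = 0.3014, γ^t·E[r] = 0.177955, running G = 1.160478
t=6: π = [0.2455, 0.2136, 0.2914, 0.2495], E[r] = 0.3014, γ^t·E[r] = 0.160175, running G = 1.320653

G = 1.3207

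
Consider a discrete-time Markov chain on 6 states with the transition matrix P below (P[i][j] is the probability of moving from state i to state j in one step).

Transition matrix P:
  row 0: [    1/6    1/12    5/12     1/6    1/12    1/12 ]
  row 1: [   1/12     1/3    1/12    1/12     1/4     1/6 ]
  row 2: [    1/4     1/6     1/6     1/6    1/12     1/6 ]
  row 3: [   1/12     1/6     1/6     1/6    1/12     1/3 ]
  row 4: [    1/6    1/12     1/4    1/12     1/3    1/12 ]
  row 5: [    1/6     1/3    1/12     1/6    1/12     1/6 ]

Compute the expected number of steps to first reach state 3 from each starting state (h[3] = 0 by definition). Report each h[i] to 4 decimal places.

First-step conditioning: h[3] = 0; for i ≠ 3, h[i] = 1 + Σ_k P[i][k]·h[k].
  h[0] = 1 + 1/6·h[0] + 1/12·h[1] + 5/12·h[2] + 1/12·h[4] + 1/12·h[5]
  h[1] = 1 + 1/12·h[0] + 1/3·h[1] + 1/12·h[2] + 1/4·h[4] + 1/6·h[5]
  h[2] = 1 + 1/4·h[0] + 1/6·h[1] + 1/6·h[2] + 1/12·h[4] + 1/6·h[5]
  h[4] = 1 + 1/6·h[0] + 1/12·h[1] + 1/4·h[2] + 1/3·h[4] + 1/12·h[5]
  h[5] = 1 + 1/6·h[0] + 1/3·h[1] + 1/12·h[2] + 1/12·h[4] + 1/6·h[5]
Solving the 5×5 linear system over states ≠ 3 gives exactly h = [13880/1931, 15739/1931, 14034/1931, 0, 15388/1931, 14331/1931] (h[3] = 0 is the target).

h = [7.1880, 8.1507, 7.2677, 0.0000, 7.9689, 7.4215]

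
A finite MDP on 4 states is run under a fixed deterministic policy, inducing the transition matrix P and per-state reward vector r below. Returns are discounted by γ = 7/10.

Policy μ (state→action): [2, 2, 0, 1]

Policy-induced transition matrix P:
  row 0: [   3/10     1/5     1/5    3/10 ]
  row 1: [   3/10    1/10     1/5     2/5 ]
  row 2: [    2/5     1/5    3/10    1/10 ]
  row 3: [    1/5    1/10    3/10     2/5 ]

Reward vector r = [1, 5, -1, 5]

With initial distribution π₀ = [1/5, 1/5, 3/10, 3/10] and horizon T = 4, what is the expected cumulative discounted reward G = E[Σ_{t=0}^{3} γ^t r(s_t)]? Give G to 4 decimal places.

t=0: π = [0.2000, 0.2000, 0.3000, 0.3000], E[r] = 2.4000, γ^t·E[r] = 2.400000, running G = 2.400000
t=1: π = [0.3000, 0.1500, 0.2600, 0.2900], E[r] = 2.2400, γ^t·E[r] = 1.568000, running G = 3.968000
t=2: π = [0.2970, 0.1560, 0.2550, 0.2920], E[r] = 2.2820, γ^t·E[r] = 1.118180, running G = 5.086180
t=3: π = [0.2963, 0.1552, 0.2547, 0.2938], E[r] = 2.2866, γ^t·E[r] = 0.784304, running G = 5.870484

G = 5.8705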